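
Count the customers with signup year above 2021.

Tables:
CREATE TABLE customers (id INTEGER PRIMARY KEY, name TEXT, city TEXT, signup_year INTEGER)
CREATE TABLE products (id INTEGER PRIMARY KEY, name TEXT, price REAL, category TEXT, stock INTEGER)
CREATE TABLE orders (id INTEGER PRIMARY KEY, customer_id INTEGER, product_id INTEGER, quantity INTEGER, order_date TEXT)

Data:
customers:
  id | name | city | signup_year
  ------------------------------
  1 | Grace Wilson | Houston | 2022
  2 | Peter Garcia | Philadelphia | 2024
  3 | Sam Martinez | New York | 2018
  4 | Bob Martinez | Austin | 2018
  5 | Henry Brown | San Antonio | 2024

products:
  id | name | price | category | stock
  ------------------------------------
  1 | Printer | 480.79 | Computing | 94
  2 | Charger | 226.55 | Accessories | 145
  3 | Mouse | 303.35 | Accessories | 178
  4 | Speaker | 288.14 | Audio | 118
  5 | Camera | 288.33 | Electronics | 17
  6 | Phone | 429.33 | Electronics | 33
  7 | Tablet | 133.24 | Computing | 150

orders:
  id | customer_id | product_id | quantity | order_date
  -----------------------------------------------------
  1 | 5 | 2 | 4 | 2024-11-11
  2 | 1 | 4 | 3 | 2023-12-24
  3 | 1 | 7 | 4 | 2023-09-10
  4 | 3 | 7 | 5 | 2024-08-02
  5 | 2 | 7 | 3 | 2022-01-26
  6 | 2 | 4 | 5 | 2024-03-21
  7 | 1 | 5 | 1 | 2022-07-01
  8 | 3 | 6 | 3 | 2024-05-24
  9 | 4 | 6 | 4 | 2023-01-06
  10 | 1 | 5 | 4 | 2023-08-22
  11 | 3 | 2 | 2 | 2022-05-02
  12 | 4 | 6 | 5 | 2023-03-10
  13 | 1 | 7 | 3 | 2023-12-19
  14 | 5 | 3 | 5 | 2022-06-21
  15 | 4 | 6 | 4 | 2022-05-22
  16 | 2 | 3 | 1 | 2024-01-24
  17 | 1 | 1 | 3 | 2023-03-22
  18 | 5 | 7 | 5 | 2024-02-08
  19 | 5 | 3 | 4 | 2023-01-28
SELECT COUNT(*) FROM customers WHERE signup_year > 2021

Execution result:
3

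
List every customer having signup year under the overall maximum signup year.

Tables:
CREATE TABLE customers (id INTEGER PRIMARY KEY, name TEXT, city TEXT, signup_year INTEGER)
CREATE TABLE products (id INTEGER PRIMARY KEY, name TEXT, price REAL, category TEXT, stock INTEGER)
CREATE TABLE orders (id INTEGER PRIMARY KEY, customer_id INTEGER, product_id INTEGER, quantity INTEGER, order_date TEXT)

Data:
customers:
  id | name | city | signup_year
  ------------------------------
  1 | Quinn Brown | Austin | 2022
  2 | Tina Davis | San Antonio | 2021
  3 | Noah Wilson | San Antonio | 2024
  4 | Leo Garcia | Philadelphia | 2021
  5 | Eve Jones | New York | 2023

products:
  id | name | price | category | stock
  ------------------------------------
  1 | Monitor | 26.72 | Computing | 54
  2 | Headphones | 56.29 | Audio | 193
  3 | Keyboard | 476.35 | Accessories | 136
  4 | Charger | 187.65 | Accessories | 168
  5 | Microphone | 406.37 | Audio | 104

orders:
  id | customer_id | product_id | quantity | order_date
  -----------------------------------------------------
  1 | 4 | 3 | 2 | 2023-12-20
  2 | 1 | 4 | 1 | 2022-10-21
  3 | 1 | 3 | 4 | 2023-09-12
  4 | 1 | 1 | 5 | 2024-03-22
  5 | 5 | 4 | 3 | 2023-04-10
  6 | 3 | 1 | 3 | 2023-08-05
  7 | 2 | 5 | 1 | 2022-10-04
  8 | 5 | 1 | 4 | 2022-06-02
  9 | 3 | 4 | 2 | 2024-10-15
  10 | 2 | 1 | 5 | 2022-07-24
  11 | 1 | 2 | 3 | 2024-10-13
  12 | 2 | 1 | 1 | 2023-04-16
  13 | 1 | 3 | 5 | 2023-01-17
SELECT name, signup_year FROM customers WHERE signup_year < (SELECT MAX(signup_year) FROM customers)

Execution result:
name | signup_year
Quinn Brown | 2022
Tina Davis | 2021
Leo Garcia | 2021
Eve Jones | 2023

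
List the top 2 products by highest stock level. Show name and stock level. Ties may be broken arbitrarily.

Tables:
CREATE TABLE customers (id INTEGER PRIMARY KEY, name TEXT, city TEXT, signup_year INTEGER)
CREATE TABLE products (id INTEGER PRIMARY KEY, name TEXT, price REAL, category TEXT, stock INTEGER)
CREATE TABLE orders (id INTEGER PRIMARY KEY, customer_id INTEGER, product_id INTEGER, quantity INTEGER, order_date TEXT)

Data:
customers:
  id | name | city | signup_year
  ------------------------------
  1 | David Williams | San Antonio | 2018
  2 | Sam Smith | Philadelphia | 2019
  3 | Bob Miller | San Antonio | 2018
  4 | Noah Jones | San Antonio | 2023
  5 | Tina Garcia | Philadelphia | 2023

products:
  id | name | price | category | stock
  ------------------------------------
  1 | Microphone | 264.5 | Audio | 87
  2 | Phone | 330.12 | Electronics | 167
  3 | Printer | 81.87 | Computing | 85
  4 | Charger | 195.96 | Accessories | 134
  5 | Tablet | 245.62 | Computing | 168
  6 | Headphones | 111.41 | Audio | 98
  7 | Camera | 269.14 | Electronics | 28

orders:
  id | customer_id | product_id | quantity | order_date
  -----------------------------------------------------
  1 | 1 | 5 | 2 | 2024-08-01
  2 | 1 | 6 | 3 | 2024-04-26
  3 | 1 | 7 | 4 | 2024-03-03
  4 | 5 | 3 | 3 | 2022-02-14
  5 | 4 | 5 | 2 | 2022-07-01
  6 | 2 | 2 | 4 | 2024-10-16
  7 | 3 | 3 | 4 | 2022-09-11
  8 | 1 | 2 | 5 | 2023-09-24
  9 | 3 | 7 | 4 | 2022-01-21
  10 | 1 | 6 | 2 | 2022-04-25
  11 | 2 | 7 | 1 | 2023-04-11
SELECT name, stock FROM products ORDER BY stock DESC LIMIT 2

Execution result:
name | stock
Tablet | 168
Phone | 167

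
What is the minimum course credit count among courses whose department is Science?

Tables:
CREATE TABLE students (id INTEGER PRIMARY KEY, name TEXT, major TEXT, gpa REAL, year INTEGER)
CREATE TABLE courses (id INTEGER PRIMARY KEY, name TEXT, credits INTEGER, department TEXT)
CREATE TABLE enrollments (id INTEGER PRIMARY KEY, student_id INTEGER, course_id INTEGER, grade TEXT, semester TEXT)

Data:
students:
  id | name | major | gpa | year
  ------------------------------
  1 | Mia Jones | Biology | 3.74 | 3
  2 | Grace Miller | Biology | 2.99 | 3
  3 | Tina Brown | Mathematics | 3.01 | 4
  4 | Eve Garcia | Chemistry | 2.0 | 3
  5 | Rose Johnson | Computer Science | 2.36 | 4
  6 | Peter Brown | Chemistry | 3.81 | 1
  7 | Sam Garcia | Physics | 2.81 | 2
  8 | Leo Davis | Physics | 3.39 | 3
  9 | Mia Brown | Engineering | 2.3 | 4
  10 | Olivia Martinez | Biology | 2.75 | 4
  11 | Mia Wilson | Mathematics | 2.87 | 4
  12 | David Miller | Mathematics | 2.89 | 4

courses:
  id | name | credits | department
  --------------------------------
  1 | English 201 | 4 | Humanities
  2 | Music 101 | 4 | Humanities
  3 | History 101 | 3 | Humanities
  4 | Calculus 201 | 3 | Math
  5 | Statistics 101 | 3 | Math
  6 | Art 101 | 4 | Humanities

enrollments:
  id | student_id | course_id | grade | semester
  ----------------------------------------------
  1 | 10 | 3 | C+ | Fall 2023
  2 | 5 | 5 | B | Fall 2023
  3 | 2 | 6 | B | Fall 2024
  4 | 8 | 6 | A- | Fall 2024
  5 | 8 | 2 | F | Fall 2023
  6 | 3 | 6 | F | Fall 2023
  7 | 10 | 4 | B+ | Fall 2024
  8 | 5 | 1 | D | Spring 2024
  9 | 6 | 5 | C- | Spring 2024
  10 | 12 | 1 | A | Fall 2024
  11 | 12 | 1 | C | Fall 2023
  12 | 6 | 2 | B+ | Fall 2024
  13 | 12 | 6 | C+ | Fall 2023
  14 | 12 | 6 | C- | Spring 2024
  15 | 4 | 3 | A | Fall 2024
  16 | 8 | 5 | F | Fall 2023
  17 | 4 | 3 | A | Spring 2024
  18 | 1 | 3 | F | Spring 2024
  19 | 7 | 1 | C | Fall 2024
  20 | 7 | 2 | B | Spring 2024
SELECT MIN(credits) FROM courses WHERE department = 'Science'

Execution result:
NULL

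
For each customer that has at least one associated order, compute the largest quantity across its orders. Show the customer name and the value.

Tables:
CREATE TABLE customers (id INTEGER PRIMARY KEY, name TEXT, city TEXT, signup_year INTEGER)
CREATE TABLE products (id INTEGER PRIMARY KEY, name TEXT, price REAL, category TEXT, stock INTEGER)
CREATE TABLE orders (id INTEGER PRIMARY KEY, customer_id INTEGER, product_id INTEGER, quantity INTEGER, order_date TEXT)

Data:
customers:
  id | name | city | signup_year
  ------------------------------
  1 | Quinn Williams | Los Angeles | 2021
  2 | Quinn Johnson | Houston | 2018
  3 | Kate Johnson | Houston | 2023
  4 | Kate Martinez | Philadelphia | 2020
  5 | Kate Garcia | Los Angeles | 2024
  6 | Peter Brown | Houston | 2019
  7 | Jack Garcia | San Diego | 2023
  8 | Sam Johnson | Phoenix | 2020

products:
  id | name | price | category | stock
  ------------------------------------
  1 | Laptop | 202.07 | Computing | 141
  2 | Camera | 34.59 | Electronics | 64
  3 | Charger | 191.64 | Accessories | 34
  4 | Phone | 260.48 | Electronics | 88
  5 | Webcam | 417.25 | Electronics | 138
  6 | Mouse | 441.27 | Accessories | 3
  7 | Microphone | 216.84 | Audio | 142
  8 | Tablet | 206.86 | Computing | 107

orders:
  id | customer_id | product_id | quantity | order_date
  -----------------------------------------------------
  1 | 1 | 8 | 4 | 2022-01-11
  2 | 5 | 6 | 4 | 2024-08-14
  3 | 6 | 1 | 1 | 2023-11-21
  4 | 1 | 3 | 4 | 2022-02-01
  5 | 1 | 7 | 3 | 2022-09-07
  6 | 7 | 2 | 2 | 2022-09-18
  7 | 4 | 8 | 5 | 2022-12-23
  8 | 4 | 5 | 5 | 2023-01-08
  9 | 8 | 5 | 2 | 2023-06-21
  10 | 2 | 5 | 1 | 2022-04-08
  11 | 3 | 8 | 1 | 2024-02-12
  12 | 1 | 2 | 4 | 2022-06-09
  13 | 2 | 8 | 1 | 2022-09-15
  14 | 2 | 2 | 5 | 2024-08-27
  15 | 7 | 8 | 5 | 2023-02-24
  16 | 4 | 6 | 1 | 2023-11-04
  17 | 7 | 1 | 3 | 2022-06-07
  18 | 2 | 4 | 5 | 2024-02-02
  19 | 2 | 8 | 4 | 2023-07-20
SELECT p.name, MAX(c.quantity) AS max_quantity FROM orders c JOIN customers p ON c.customer_id = p.id GROUP BY p.id, p.name

Execution result:
name | max_quantity
Quinn Williams | 4
Quinn Johnson | 5
Kate Johnson | 1
Kate Martinez | 5
Kate Garcia | 4
Peter Brown | 1
Jack Garcia | 5
Sam Johnson | 2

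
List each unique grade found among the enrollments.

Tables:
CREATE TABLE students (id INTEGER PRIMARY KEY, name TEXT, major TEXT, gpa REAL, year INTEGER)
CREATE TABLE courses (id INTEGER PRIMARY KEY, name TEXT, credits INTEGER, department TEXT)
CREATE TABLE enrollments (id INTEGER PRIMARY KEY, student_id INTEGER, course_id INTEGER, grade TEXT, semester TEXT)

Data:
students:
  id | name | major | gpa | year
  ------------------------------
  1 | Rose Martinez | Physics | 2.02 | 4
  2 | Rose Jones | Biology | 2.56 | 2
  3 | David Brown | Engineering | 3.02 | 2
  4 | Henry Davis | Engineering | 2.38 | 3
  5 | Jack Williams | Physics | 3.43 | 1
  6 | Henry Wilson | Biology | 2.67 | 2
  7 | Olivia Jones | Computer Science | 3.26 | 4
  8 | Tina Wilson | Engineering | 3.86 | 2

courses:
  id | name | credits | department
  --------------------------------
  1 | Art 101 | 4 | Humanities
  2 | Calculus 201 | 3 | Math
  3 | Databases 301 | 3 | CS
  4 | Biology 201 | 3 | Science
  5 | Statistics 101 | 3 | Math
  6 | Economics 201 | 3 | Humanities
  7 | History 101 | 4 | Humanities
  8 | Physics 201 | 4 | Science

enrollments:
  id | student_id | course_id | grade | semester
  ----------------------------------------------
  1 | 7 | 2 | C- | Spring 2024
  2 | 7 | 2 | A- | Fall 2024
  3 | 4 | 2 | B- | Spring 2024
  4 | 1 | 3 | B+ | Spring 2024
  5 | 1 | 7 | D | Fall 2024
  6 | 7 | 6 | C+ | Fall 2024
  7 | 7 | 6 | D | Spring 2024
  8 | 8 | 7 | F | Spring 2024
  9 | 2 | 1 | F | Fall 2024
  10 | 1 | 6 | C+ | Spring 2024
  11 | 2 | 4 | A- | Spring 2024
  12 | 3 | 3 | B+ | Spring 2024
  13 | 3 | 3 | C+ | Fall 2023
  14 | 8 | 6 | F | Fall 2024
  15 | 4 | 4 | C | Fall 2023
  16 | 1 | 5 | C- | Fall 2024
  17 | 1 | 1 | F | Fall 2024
SELECT DISTINCT grade FROM enrollments

Execution result:
grade
C-
A-
B-
B+
D
C+
F
C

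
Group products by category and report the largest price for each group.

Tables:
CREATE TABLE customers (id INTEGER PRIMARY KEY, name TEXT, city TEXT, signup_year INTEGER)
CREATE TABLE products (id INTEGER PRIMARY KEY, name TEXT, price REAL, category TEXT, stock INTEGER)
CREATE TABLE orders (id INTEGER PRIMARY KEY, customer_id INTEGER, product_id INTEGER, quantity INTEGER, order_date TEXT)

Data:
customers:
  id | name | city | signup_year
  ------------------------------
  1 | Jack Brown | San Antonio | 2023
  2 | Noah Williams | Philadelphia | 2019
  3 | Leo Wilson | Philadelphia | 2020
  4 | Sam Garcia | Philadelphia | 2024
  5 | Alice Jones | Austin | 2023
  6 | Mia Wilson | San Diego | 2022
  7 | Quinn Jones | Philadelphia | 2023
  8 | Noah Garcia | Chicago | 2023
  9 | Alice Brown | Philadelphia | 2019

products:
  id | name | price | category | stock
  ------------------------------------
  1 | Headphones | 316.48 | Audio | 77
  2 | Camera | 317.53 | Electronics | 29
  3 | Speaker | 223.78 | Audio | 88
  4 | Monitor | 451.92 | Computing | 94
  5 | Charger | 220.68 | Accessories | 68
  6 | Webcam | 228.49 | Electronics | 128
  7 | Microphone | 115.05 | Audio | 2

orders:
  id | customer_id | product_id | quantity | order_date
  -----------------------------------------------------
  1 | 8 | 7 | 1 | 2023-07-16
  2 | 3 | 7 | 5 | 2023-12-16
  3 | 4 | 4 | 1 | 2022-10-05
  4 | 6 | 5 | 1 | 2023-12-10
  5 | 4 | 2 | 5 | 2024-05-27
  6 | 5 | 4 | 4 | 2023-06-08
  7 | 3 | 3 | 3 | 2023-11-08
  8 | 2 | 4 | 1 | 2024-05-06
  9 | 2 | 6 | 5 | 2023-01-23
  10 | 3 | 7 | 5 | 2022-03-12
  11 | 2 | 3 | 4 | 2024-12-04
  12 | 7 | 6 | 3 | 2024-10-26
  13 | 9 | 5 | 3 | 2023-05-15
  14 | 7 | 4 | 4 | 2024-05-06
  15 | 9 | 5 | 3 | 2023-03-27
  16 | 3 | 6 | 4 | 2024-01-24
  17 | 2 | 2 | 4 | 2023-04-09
SELECT category, MAX(price) AS max_price FROM products GROUP BY category

Execution result:
category | max_price
Accessories | 220.68
Audio | 316.48
Computing | 451.92
Electronics | 317.53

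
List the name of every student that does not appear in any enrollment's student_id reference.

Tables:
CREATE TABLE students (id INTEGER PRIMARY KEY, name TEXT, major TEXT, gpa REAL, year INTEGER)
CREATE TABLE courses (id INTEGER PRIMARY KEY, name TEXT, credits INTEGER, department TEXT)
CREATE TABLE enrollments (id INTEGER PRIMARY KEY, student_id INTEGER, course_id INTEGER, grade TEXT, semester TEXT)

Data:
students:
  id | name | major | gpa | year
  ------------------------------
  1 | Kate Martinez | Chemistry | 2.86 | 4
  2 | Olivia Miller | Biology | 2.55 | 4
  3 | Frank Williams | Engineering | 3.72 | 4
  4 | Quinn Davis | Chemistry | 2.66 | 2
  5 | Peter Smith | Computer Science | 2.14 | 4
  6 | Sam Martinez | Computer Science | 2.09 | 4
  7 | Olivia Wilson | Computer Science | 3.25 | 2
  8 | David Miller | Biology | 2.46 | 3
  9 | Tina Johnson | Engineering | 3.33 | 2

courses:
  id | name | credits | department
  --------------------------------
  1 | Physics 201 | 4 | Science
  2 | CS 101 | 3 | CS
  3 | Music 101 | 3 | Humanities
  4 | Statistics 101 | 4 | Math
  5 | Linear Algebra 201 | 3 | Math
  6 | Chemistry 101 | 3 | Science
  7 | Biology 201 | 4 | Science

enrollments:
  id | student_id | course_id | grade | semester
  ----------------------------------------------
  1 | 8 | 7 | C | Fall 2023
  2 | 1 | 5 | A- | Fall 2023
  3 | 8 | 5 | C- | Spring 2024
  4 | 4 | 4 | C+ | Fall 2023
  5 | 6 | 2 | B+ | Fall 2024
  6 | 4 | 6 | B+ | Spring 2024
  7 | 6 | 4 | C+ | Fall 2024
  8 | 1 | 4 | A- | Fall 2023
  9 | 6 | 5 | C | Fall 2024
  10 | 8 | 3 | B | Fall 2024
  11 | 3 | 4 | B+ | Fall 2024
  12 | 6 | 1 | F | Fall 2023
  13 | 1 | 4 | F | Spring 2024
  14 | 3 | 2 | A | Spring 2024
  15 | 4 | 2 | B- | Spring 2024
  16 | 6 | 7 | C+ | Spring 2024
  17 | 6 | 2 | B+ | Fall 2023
SELECT p.name FROM students p LEFT JOIN enrollments c ON c.student_id = p.id WHERE c.id IS NULL

Execution result:
name
Olivia Miller
Peter Smith
Olivia Wilson
Tina Johnson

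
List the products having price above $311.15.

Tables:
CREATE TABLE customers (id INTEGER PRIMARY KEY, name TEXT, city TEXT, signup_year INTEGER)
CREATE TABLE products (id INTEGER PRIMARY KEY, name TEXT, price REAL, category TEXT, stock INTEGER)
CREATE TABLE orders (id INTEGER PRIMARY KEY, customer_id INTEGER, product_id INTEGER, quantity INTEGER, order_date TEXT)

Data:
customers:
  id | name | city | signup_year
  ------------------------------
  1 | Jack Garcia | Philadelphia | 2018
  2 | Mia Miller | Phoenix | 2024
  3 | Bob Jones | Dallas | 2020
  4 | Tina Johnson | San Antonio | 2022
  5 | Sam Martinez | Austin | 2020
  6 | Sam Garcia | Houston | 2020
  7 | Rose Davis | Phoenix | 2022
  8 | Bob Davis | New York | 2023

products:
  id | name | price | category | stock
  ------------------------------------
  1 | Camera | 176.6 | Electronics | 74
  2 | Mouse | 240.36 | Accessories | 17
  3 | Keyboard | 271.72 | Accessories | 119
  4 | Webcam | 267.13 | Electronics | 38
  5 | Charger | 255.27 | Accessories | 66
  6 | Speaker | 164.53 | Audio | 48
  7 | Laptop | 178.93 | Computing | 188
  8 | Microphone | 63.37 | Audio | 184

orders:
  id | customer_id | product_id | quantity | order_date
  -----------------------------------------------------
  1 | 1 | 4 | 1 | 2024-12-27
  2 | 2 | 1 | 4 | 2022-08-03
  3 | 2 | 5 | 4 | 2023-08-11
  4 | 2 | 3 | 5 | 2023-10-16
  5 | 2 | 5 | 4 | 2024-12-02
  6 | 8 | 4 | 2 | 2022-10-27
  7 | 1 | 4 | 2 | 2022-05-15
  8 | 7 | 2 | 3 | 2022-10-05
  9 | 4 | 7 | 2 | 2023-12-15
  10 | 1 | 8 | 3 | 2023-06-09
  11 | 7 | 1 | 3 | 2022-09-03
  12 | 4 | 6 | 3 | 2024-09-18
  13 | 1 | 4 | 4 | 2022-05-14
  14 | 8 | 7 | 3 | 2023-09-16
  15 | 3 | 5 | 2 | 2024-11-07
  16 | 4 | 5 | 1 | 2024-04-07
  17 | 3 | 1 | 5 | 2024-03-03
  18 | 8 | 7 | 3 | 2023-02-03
SELECT name, price FROM products WHERE price > 311.15

Execution result:
(no rows)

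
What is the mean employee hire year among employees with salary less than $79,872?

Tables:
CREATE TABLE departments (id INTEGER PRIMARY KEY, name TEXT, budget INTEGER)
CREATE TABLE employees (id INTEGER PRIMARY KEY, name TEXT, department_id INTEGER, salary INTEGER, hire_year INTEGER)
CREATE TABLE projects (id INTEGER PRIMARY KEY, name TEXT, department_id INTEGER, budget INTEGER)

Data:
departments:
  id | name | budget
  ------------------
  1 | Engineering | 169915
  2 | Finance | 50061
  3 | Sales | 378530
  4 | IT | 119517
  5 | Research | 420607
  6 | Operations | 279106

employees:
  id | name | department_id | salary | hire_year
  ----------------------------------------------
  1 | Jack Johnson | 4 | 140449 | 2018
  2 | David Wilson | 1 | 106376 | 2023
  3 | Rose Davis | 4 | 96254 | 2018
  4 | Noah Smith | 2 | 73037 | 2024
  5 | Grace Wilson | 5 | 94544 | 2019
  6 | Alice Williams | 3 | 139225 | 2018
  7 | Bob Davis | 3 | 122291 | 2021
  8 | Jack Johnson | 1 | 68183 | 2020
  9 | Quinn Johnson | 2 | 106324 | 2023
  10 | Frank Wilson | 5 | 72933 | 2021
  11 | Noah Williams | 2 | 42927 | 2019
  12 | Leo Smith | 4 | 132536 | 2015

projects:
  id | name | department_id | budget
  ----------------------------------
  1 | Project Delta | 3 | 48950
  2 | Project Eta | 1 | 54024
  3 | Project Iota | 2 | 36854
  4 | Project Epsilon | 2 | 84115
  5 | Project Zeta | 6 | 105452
SELECT AVG(hire_year) FROM employees WHERE salary < 79872

Execution result:
2021.00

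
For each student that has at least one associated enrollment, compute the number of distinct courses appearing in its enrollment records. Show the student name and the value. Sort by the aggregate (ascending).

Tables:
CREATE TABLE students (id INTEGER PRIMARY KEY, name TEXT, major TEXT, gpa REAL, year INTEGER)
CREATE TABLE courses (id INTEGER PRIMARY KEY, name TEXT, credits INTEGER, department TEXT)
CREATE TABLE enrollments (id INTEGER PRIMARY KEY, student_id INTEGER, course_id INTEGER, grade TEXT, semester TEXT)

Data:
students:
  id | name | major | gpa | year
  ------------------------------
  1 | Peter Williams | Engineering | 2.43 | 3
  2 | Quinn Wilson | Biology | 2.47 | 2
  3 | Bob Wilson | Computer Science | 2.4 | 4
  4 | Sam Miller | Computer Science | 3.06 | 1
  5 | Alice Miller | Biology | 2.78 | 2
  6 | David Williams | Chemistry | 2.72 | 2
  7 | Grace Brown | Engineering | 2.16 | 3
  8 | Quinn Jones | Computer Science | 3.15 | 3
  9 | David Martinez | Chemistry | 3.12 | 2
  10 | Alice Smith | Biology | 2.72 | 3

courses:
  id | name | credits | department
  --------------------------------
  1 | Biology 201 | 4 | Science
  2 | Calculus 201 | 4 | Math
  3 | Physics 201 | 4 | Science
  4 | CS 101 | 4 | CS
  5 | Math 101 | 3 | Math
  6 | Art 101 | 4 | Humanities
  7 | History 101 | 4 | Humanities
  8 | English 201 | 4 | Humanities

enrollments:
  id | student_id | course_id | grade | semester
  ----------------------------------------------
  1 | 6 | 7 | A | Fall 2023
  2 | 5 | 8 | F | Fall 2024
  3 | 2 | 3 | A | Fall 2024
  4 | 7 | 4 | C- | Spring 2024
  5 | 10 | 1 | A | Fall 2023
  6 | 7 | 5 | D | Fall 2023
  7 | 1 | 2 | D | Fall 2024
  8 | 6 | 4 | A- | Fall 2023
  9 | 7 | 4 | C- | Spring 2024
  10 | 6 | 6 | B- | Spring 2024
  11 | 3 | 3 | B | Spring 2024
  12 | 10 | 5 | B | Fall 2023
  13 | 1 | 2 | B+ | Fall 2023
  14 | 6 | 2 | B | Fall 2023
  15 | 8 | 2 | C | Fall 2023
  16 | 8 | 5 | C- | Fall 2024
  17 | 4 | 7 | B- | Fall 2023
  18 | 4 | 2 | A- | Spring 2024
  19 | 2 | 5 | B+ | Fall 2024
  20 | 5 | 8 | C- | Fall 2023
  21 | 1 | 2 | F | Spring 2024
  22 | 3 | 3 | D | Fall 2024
SELECT p.name, COUNT(DISTINCT c.course_id) AS distinct_course_count FROM enrollments c JOIN students p ON c.student_id = p.id GROUP BY p.id, p.name ORDER BY distinct_course_count ASC

Execution result:
name | distinct_course_count
Peter Williams | 1
Bob Wilson | 1
Alice Miller | 1
Quinn Wilson | 2
Sam Miller | 2
Grace Brown | 2
Quinn Jones | 2
Alice Smith | 2
David Williams | 4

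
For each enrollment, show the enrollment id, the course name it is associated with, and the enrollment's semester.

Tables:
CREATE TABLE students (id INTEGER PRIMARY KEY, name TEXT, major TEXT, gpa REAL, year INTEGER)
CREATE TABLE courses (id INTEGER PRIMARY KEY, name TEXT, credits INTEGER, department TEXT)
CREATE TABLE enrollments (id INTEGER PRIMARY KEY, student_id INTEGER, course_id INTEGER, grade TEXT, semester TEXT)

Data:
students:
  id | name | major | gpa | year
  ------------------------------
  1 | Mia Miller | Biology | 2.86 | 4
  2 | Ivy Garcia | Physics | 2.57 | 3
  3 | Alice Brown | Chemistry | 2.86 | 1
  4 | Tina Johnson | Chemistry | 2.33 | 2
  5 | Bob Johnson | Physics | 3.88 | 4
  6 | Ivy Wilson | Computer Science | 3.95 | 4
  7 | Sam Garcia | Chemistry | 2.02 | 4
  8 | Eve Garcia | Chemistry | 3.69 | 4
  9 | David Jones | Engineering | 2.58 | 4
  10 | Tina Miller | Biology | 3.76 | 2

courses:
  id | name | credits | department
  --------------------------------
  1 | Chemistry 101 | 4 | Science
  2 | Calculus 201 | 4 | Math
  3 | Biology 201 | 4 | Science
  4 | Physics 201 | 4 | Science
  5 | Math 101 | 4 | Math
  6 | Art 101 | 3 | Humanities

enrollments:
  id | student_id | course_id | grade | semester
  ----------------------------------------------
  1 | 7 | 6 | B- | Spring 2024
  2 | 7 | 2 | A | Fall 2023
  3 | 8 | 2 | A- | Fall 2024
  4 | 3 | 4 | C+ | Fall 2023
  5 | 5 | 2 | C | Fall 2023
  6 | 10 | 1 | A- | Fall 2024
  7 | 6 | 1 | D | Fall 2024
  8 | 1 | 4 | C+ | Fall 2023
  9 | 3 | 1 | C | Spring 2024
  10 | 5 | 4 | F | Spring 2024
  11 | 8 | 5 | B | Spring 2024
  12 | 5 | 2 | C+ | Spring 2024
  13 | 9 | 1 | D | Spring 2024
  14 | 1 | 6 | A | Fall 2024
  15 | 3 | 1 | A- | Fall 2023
SELECT c.id, p.name AS course, c.semester FROM enrollments c JOIN courses p ON c.course_id = p.id

Execution result:
id | course | semester
1 | Art 101 | Spring 2024
2 | Calculus 201 | Fall 2023
3 | Calculus 201 | Fall 2024
4 | Physics 201 | Fall 2023
5 | Calculus 201 | Fall 2023
6 | Chemistry 101 | Fall 2024
7 | Chemistry 101 | Fall 2024
8 | Physics 201 | Fall 2023
9 | Chemistry 101 | Spring 2024
10 | Physics 201 | Spring 2024
11 | Math 101 | Spring 2024
12 | Calculus 201 | Spring 2024
13 | Chemistry 101 | Spring 2024
14 | Art 101 | Fall 2024
15 | Chemistry 101 | Fall 2023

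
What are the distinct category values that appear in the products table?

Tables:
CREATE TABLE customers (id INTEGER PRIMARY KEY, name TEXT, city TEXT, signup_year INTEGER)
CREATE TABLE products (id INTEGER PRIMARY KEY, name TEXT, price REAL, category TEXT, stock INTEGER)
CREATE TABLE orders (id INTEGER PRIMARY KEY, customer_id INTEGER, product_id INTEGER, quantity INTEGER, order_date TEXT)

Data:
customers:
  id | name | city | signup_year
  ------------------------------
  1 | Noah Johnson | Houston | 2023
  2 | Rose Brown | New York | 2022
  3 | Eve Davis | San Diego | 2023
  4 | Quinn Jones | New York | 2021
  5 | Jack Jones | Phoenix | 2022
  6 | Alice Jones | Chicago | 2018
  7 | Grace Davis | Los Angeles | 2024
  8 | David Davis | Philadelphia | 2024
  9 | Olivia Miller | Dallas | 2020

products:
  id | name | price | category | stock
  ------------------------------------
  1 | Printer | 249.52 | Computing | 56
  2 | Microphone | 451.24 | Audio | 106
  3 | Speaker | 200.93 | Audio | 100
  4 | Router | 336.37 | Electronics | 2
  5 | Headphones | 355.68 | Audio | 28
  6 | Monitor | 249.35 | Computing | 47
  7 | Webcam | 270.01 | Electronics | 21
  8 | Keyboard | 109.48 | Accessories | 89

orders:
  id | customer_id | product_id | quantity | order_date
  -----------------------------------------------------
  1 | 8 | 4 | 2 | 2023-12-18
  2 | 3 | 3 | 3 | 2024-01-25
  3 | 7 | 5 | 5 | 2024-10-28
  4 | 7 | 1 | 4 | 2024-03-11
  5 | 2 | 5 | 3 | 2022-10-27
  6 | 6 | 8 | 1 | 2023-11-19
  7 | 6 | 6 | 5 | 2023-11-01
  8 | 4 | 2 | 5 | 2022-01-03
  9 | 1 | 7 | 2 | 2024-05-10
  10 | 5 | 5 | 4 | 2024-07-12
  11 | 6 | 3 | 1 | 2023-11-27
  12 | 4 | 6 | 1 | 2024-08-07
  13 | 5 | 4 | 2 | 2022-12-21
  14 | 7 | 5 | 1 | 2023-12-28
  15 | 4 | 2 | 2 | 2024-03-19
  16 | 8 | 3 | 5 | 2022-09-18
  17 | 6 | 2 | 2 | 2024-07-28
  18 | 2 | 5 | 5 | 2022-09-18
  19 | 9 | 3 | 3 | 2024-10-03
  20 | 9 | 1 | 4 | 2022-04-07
SELECT DISTINCT category FROM products

Execution result:
category
Computing
Audio
Electronics
Accessories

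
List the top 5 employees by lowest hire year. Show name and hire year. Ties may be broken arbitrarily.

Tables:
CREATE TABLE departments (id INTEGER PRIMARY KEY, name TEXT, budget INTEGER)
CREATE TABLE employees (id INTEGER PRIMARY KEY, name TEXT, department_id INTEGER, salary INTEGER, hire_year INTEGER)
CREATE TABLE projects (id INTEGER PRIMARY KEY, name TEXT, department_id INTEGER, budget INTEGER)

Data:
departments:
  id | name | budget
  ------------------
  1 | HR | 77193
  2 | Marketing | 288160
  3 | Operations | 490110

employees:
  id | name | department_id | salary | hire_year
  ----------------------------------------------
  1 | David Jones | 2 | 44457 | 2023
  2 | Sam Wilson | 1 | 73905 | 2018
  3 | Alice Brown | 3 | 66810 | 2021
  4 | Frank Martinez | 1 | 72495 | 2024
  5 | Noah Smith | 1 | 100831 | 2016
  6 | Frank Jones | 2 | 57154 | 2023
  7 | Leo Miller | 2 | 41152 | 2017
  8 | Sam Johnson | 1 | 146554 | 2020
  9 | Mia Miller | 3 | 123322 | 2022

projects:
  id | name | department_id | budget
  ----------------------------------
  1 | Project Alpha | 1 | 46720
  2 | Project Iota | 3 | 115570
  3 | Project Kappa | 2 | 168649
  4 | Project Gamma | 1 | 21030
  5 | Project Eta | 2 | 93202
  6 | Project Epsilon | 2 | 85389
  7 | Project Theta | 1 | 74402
SELECT name, hire_year FROM employees ORDER BY hire_year ASC LIMIT 5

Execution result:
name | hire_year
Noah Smith | 2016
Leo Miller | 2017
Sam Wilson | 2018
Sam Johnson | 2020
Alice Brown | 2021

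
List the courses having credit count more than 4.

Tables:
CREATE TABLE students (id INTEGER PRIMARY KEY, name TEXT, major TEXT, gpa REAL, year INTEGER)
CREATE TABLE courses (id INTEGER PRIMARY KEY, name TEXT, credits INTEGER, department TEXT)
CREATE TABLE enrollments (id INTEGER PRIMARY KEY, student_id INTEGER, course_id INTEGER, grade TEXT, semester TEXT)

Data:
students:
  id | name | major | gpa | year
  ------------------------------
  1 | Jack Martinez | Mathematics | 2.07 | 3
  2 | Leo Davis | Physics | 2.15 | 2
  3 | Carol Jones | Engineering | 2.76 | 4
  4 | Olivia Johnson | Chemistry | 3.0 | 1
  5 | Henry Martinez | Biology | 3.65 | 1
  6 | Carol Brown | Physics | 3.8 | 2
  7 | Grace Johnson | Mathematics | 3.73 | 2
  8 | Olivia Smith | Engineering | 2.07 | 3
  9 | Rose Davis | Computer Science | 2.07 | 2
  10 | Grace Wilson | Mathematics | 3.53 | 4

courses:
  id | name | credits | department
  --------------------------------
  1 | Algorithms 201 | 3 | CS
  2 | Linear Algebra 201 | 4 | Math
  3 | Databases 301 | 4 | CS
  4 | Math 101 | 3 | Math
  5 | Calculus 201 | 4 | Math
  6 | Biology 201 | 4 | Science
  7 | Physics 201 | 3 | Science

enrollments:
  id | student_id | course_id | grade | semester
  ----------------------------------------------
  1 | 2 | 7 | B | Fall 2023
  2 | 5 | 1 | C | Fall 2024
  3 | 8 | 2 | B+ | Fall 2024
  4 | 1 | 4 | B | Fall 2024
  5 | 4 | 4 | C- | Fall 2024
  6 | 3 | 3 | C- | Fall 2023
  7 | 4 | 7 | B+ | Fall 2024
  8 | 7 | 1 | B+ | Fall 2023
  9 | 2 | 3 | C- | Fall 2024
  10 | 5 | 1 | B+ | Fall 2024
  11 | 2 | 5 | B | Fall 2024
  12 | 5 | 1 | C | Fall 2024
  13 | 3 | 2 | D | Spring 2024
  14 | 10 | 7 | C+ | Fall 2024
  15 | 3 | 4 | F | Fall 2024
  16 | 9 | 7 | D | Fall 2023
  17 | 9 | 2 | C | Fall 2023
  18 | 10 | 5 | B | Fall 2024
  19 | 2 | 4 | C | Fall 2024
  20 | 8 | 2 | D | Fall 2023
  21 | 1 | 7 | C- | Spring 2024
SELECT name, credits FROM courses WHERE credits > 4

Execution result:
(no rows)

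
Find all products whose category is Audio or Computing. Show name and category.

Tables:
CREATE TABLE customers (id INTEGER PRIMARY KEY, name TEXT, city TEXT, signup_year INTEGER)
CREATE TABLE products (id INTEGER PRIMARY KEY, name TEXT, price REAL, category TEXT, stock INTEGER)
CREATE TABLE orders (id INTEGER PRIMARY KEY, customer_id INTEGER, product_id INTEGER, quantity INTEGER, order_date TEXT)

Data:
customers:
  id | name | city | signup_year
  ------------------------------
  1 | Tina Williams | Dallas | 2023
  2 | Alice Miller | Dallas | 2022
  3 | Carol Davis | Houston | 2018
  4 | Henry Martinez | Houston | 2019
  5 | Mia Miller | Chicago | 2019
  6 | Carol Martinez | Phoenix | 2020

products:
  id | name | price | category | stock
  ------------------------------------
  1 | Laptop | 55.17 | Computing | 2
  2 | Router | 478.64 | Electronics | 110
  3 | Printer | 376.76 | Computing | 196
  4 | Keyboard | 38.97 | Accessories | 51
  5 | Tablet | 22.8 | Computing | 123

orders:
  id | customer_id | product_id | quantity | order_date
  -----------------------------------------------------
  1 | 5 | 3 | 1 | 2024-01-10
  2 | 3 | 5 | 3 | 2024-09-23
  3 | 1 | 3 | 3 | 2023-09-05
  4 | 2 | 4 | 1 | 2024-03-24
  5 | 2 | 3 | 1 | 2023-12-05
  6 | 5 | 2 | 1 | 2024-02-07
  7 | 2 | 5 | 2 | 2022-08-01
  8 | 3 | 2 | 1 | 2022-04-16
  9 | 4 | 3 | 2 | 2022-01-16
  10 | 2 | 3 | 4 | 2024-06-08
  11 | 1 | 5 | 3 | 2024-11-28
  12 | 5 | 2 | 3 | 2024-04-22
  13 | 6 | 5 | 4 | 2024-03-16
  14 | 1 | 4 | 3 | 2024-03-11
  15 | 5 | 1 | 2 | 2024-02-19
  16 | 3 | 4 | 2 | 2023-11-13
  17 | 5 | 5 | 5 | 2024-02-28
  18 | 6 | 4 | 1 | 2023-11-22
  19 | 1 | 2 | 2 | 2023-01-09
SELECT name, category FROM products WHERE category IN ('Audio', 'Computing')

Execution result:
name | category
Laptop | Computing
Printer | Computing
Tablet | Computing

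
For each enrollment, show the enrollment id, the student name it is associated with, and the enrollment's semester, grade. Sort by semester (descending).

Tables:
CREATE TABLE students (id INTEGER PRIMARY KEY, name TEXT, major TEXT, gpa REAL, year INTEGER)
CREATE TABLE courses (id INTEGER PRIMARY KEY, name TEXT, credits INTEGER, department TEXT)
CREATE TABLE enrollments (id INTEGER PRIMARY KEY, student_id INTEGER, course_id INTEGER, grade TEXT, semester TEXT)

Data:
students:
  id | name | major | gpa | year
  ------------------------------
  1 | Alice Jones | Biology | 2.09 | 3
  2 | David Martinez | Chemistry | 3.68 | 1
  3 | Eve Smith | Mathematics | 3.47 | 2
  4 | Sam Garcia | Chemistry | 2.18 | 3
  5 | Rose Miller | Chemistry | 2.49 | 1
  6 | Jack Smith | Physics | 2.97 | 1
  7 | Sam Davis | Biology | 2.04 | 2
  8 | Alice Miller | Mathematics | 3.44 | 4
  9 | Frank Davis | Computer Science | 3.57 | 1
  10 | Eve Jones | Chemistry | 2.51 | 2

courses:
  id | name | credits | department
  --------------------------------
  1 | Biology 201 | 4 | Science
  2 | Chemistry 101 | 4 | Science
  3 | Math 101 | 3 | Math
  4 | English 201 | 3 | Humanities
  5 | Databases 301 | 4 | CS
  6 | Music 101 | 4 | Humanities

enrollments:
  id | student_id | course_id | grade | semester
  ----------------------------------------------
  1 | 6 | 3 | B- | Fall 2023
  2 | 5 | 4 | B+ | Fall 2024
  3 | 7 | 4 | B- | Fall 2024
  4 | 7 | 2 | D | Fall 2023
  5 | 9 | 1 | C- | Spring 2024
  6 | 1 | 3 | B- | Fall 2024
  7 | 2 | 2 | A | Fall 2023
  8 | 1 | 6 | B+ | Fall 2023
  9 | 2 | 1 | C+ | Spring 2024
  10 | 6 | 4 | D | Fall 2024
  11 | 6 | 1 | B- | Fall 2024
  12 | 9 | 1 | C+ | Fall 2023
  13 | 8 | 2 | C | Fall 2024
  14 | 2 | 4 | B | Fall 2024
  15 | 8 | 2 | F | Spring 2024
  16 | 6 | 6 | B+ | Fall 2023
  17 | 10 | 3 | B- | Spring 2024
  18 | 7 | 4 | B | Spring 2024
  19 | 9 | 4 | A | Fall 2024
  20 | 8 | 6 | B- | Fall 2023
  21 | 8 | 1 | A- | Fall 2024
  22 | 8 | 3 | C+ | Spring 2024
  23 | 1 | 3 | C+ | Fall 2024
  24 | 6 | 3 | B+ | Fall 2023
SELECT c.id, p.name AS student, c.semester, c.grade FROM enrollments c JOIN students p ON c.student_id = p.id ORDER BY c.semester DESC

Execution result:
id | student | semester | grade
5 | Frank Davis | Spring 2024 | C-
9 | David Martinez | Spring 2024 | C+
15 | Alice Miller | Spring 2024 | F
17 | Eve Jones | Spring 2024 | B-
18 | Sam Davis | Spring 2024 | B
22 | Alice Miller | Spring 2024 | C+
2 | Rose Miller | Fall 2024 | B+
3 | Sam Davis | Fall 2024 | B-
6 | Alice Jones | Fall 2024 | B-
10 | Jack Smith | Fall 2024 | D
11 | Jack Smith | Fall 2024 | B-
13 | Alice Miller | Fall 2024 | C
14 | David Martinez | Fall 2024 | B
19 | Frank Davis | Fall 2024 | A
21 | Alice Miller | Fall 2024 | A-
23 | Alice Jones | Fall 2024 | C+
1 | Jack Smith | Fall 2023 | B-
4 | Sam Davis | Fall 2023 | D
7 | David Martinez | Fall 2023 | A
8 | Alice Jones | Fall 2023 | B+
12 | Frank Davis | Fall 2023 | C+
16 | Jack Smith | Fall 2023 | B+
20 | Alice Miller | Fall 2023 | B-
24 | Jack Smith | Fall 2023 | B+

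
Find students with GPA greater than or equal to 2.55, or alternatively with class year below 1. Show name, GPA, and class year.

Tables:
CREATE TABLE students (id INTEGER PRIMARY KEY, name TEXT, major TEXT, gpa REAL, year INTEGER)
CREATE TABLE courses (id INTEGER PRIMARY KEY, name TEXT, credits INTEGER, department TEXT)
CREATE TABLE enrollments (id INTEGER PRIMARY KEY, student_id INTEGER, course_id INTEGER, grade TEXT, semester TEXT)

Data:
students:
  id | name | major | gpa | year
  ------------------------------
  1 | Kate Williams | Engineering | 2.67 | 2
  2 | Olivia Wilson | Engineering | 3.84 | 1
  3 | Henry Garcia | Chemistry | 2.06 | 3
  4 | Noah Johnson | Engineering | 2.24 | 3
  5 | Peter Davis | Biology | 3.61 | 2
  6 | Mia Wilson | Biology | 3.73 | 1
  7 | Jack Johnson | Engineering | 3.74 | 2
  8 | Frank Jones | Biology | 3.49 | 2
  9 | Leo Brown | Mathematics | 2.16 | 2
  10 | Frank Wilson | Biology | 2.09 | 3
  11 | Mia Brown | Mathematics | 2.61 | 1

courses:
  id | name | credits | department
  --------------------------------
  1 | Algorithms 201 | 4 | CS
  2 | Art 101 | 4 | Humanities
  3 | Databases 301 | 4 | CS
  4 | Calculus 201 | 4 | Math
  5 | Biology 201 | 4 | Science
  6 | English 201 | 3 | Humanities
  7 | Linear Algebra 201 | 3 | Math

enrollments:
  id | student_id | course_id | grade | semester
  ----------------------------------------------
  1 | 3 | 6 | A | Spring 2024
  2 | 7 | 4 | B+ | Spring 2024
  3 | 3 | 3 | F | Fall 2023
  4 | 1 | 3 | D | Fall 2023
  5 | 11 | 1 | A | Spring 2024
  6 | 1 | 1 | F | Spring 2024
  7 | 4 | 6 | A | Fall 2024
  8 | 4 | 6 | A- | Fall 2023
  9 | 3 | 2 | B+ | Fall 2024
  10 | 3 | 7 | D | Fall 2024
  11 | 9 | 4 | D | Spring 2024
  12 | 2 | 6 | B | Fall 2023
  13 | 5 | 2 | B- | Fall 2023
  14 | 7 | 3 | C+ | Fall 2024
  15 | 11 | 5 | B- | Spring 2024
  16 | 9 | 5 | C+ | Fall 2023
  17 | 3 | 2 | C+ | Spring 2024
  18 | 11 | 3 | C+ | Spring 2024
SELECT name, gpa, year FROM students WHERE gpa >= 2.55 OR year < 1

Execution result:
name | gpa | year
Kate Williams | 2.67 | 2
Olivia Wilson | 3.84 | 1
Peter Davis | 3.61 | 2
Mia Wilson | 3.73 | 1
Jack Johnson | 3.74 | 2
Frank Jones | 3.49 | 2
Mia Brown | 2.61 | 1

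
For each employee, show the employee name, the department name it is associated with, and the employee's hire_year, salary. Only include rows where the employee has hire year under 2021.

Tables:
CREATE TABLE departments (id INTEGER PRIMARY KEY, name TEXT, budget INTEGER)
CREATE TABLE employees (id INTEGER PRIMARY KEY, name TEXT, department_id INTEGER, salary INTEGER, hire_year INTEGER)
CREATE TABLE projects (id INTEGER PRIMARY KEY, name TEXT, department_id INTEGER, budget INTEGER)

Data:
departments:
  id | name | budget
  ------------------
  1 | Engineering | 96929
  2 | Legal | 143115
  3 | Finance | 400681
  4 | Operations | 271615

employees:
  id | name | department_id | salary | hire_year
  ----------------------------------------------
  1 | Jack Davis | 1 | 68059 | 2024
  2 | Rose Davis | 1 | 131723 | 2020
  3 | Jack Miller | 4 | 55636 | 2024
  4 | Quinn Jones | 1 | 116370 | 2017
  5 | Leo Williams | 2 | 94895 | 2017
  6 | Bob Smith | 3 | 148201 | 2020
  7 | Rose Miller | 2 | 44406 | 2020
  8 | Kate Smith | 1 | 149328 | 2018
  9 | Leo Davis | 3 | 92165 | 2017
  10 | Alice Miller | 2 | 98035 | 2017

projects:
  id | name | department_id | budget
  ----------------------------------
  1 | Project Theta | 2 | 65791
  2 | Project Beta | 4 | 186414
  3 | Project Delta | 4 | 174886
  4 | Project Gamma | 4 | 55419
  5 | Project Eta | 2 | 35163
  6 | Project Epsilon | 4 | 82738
SELECT c.name, p.name AS department, c.hire_year, c.salary FROM employees c JOIN departments p ON c.department_id = p.id WHERE c.hire_year < 2021

Execution result:
name | department | hire_year | salary
Rose Davis | Engineering | 2020 | 131723
Quinn Jones | Engineering | 2017 | 116370
Leo Williams | Legal | 2017 | 94895
Bob Smith | Finance | 2020 | 148201
Rose Miller | Legal | 2020 | 44406
Kate Smith | Engineering | 2018 | 149328
Leo Davis | Finance | 2017 | 92165
Alice Miller | Legal | 2017 | 98035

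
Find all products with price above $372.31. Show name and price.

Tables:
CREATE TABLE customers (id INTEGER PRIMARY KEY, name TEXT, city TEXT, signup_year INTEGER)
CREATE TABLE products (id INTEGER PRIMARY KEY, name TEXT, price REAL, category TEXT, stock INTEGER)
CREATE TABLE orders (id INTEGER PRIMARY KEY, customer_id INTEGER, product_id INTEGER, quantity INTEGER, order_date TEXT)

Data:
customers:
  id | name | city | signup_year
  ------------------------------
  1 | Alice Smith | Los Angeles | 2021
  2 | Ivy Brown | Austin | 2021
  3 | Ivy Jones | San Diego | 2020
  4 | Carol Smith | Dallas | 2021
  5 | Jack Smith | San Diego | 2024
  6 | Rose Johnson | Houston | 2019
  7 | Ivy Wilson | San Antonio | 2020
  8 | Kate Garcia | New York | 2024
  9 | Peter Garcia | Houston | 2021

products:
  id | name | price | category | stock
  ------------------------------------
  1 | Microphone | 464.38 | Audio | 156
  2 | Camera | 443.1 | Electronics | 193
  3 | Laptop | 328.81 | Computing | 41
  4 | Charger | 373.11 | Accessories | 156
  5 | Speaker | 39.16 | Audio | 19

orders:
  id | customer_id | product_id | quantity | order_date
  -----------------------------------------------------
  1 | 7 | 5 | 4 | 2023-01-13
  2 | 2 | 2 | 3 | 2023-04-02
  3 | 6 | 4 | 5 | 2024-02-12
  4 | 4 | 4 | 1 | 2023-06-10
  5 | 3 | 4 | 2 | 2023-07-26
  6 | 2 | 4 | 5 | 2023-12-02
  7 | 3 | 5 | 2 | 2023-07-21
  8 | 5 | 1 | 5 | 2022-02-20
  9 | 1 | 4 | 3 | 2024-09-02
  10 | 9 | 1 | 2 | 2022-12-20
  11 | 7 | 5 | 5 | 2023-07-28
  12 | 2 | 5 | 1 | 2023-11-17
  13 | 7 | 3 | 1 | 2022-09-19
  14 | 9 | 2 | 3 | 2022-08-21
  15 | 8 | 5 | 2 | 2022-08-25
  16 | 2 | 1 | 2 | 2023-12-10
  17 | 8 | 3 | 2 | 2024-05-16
SELECT name, price FROM products WHERE price > 372.31

Execution result:
name | price
Microphone | 464.38
Camera | 443.10
Charger | 373.11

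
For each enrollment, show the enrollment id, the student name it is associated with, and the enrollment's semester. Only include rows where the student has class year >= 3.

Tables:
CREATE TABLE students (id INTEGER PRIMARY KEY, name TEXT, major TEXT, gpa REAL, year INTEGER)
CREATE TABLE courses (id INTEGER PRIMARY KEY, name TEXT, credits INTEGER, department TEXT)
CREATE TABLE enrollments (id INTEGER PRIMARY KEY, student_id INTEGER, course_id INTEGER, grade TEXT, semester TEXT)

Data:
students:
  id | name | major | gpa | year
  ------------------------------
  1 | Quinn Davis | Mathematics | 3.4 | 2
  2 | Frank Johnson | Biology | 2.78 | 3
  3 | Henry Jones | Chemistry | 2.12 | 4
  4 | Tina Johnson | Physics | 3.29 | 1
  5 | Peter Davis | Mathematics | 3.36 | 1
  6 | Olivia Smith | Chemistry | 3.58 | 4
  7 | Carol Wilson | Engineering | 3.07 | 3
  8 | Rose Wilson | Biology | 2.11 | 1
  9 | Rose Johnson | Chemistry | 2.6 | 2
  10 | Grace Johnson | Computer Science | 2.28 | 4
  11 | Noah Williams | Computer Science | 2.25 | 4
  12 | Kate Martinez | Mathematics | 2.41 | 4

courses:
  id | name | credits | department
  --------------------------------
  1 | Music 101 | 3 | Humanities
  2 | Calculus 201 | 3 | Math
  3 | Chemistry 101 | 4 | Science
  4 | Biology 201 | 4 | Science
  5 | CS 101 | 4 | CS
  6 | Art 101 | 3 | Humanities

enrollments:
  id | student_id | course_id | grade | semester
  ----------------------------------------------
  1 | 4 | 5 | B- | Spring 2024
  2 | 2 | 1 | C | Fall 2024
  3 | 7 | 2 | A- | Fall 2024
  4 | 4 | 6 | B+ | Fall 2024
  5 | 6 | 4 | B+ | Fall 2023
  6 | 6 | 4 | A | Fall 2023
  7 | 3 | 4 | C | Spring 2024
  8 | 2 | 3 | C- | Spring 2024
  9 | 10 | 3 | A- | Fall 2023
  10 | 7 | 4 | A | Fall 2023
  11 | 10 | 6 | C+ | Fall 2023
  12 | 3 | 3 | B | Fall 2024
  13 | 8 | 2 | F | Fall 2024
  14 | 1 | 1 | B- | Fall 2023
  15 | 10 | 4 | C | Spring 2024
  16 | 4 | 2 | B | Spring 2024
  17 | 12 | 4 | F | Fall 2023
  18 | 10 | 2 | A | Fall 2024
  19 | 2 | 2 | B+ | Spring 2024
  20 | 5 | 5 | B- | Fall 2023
SELECT c.id, p.name AS student, c.semester FROM enrollments c JOIN students p ON c.student_id = p.id WHERE p.year >= 3

Execution result:
id | student | semester
2 | Frank Johnson | Fall 2024
3 | Carol Wilson | Fall 2024
5 | Olivia Smith | Fall 2023
6 | Olivia Smith | Fall 2023
7 | Henry Jones | Spring 2024
8 | Frank Johnson | Spring 2024
9 | Grace Johnson | Fall 2023
10 | Carol Wilson | Fall 2023
11 | Grace Johnson | Fall 2023
12 | Henry Jones | Fall 2024
15 | Grace Johnson | Spring 2024
17 | Kate Martinez | Fall 2023
18 | Grace Johnson | Fall 2024
19 | Frank Johnson | Spring 2024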